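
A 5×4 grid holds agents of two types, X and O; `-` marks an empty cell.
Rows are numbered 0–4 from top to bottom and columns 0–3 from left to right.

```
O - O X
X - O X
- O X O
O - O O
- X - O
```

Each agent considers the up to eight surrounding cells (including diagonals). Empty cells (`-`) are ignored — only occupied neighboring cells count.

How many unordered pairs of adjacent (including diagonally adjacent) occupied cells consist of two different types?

14

Scan each occupied cell's neighbors to the right and below (and the two forward diagonals) so each pair is counted once.
From row 0: 4 unlike of 6 pairs (running 4/6).
From row 1: 4 unlike of 7 pairs (running 8/13).
From row 2: 4 unlike of 8 pairs (running 12/21).
From row 3: 2 unlike of 5 pairs (running 14/26).
Total adjacent occupied pairs: 26; unlike-type pairs: 14.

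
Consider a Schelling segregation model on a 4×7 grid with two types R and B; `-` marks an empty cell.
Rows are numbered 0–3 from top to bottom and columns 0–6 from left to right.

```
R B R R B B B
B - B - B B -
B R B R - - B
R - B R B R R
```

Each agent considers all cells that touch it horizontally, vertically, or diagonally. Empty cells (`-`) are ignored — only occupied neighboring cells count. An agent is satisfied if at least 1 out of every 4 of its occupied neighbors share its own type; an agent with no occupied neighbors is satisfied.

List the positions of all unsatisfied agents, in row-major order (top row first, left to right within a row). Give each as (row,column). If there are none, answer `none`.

(0,0)R 0/2 unhappy
(0,1)B 2/4 ok
(0,2)R 1/3 ok
(0,3)R 1/4 ok
(0,4)B 3/4 ok
(0,5)B 4/4 ok
(0,6)B 2/2 ok
(1,0)B 2/4 ok
(1,2)B 2/6 ok
(1,4)B 3/5 ok
(1,5)B 5/5 ok
(2,0)B 1/3 ok
(2,1)R 1/6 unhappy
(2,2)B 2/5 ok
(2,3)R 1/6 unhappy
(2,6)B 1/3 ok
(3,0)R 1/2 ok
(3,2)B 1/4 ok
(3,3)R 1/4 ok
(3,4)B 0/3 unhappy
(3,5)R 1/3 ok
(3,6)R 1/2 ok

(0,0), (2,1), (2,3), (3,4)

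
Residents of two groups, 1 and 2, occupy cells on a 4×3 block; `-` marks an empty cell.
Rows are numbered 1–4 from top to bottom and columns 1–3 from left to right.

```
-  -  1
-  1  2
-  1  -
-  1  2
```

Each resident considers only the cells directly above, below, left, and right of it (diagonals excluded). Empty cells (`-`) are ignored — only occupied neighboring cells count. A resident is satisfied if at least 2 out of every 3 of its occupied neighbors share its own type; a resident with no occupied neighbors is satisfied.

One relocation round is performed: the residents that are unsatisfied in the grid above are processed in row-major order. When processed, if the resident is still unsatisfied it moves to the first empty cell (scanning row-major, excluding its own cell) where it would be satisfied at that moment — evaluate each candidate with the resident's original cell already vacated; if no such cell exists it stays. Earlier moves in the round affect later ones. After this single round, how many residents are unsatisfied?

0

Initially unsatisfied (in order): (1,3), (2,2), (2,3), (4,2), (4,3).
  (1,3) → (1,1).
  (2,2) → (1,2).
  (2,3): now satisfied by earlier moves; stays.
  (4,2) → (2,1).
  (4,3): now satisfied by earlier moves; stays.
Resulting grid:
1 1 -
1 - 2
- 1 -
- - 2
All satisfied now.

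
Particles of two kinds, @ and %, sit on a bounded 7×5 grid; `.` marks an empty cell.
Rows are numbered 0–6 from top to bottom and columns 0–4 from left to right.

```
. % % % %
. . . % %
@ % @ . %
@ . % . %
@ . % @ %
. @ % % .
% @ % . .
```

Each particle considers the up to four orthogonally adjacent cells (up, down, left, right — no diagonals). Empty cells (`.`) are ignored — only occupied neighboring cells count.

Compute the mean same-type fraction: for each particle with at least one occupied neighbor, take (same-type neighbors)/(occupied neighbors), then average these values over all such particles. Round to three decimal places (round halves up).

Row 0: (0,1)% 1/1 · (0,2)% 2/2 · (0,3)% 3/3 · (0,4)% 2/2
Row 1: (1,3)% 2/2 · (1,4)% 3/3
Row 2: (2,0)@ 1/2 · (2,1)% 0/2 · (2,2)@ 0/2 · (2,4)% 2/2
Row 3: (3,0)@ 2/2 · (3,2)% 1/2 · (3,4)% 2/2
Row 4: (4,0)@ 1/1 · (4,2)% 2/3 · (4,3)@ 0/3 · (4,4)% 1/2
Row 5: (5,1)@ 1/2 · (5,2)% 3/4 · (5,3)% 1/2
Row 6: (6,0)% 0/1 · (6,1)@ 1/3 · (6,2)% 1/2
Sum over 23 particles: 1/1 + 2/2 + 3/3 + 2/2 + 2/2 + 3/3 + 1/2 + 0/2 + 0/2 + 2/2 + 2/2 + 1/2 + 2/2 + 1/1 + 2/3 + 0/3 + 1/2 + 1/2 + 3/4 + 1/2 + 0/1 + 1/3 + 1/2 = 59/4; mean = 59/4 ÷ 23 = 59/92 = 0.641304… → 0.641.

0.641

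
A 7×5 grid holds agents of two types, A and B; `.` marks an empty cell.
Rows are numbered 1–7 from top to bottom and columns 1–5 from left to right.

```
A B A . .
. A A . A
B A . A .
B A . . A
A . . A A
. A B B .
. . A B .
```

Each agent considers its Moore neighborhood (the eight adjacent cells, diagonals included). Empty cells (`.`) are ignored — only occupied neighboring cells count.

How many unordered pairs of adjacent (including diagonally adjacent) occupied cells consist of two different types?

Scan each occupied cell's neighbors to the right and below (and the two forward diagonals) so each pair is counted once.
Row 1: A(1,1)–B(1,2)≠ A(1,1)–A(2,2)= B(1,2)–A(1,3)≠ B(1,2)–A(2,2)≠ B(1,2)–A(2,3)≠ A(1,3)–A(2,3)= A(1,3)–A(2,2)=  → 4/7 unlike.
Row 2: A(2,2)–A(2,3)= A(2,2)–A(3,2)= A(2,2)–B(3,1)≠ A(2,3)–A(3,4)= A(2,3)–A(3,2)= A(2,5)–A(3,4)=  → 1/6 unlike.
Row 3: B(3,1)–A(3,2)≠ B(3,1)–B(4,1)= B(3,1)–A(4,2)≠ A(3,2)–A(4,2)= A(3,2)–B(4,1)≠ A(3,4)–A(4,5)=  → 3/6 unlike.
Row 4: B(4,1)–A(4,2)≠ B(4,1)–A(5,1)≠ A(4,2)–A(5,1)= A(4,5)–A(5,5)= A(4,5)–A(5,4)=  → 2/5 unlike.
Row 5: A(5,1)–A(6,2)= A(5,4)–A(5,5)= A(5,4)–B(6,4)≠ A(5,4)–B(6,3)≠ A(5,5)–B(6,4)≠  → 3/5 unlike.
Row 6: A(6,2)–B(6,3)≠ A(6,2)–A(7,3)= B(6,3)–B(6,4)= B(6,3)–A(7,3)≠ B(6,3)–B(7,4)= B(6,4)–B(7,4)= B(6,4)–A(7,3)≠  → 3/7 unlike.
Row 7: A(7,3)–B(7,4)≠  → 1/1 unlike.
Total adjacent occupied pairs: 37; unlike-type pairs: 17.

17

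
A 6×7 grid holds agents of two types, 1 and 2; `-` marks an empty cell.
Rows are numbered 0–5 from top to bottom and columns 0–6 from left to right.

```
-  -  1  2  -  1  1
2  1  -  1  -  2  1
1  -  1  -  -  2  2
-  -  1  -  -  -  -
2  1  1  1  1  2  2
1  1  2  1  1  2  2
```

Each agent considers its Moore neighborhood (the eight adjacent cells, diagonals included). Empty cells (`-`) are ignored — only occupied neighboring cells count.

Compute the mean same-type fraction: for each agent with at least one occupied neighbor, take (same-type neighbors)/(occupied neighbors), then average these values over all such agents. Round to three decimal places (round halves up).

Row 0: (0,2)1 2/3 · (0,3)2 0/2 · (0,5)1 2/3 · (0,6)1 2/3
Row 1: (1,0)2 0/2 · (1,1)1 3/4 · (1,3)1 2/3 · (1,5)2 2/5 · (1,6)1 2/5
Row 2: (2,0)1 1/2 · (2,2)1 3/3 · (2,5)2 2/3 · (2,6)2 2/3
Row 3: (3,2)1 4/4
Row 4: (4,0)2 0/3 · (4,1)1 4/6 · (4,2)1 5/6 · (4,3)1 5/6 · (4,4)1 3/5 · (4,5)2 3/5 · (4,6)2 3/3
Row 5: (5,0)1 2/3 · (5,1)1 3/5 · (5,2)2 0/5 · (5,3)1 4/5 · (5,4)1 3/5 · (5,5)2 3/5 · (5,6)2 3/3
Sum over 28 agents: 2/3 + 0/2 + 2/3 + 2/3 + 0/2 + 3/4 + 2/3 + 2/5 + 2/5 + 1/2 + 3/3 + 2/3 + 2/3 + 4/4 + 0/3 + 4/6 + 5/6 + 5/6 + 3/5 + 3/5 + 3/3 + 2/3 + 3/5 + 0/5 + 4/5 + 3/5 + 3/5 + 3/3 = 337/20; mean = 337/20 ÷ 28 = 337/560 = 0.601785… → 0.602.

0.602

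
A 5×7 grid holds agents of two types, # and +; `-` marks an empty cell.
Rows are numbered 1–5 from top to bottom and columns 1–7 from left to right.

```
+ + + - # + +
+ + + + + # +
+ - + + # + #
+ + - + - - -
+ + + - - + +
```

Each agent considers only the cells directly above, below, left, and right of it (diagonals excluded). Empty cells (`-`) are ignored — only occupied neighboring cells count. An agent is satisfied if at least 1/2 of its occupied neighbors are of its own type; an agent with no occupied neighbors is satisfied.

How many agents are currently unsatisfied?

(1,1)+ 2/2 ok
(1,2)+ 3/3 ok
(1,3)+ 2/2 ok
(1,5)# 0/2 unhappy
(1,6)+ 1/3 unhappy
(1,7)+ 2/2 ok
(2,1)+ 3/3 ok
(2,2)+ 3/3 ok
(2,3)+ 4/4 ok
(2,4)+ 3/3 ok
(2,5)+ 1/4 unhappy
(2,6)# 0/4 unhappy
(2,7)+ 1/3 unhappy
(3,1)+ 2/2 ok
(3,3)+ 2/2 ok
(3,4)+ 3/4 ok
(3,5)# 0/3 unhappy
(3,6)+ 0/3 unhappy
(3,7)# 0/2 unhappy
(4,1)+ 3/3 ok
(4,2)+ 2/2 ok
(4,4)+ 1/1 ok
(5,1)+ 2/2 ok
(5,2)+ 3/3 ok
(5,3)+ 1/1 ok
(5,6)+ 1/1 ok
(5,7)+ 1/1 ok
Unsatisfied: (1,5), (1,6), (2,5), (2,6), (2,7), (3,5), (3,6), (3,7) — 8 in total.

8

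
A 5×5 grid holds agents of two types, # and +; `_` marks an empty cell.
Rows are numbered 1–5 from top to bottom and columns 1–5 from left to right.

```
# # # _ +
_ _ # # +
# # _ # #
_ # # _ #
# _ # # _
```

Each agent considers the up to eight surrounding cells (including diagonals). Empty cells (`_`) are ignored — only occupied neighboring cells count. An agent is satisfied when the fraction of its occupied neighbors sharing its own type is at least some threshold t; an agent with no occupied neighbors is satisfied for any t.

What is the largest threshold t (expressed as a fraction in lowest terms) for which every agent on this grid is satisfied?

Row 1: (1,1)# 1/1 · (1,2)# 3/3 · (1,3)# 3/3 · (1,5)+ 1/2
Row 2: (2,3)# 5/5 · (2,4)# 4/6 · (2,5)+ 1/4
Row 3: (3,1)# 2/2 · (3,2)# 4/4 · (3,4)# 5/6 · (3,5)# 3/4
Row 4: (4,2)# 5/5 · (4,3)# 5/5 · (4,5)# 3/3
Row 5: (5,1)# 1/1 · (5,3)# 3/3 · (5,4)# 3/3
The smallest same-type fraction is 1/4 at (2,5), which reduces to 1/4. Any threshold above that leaves this agent unsatisfied.

1/4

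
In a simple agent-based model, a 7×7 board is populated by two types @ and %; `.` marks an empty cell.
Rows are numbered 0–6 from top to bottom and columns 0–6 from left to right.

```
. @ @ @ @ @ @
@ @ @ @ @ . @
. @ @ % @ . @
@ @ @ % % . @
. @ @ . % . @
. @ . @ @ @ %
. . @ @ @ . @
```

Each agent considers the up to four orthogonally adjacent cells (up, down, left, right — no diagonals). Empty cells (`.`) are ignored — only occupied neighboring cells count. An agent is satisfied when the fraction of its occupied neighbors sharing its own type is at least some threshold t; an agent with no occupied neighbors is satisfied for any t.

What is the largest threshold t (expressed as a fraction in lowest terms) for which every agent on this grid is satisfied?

0/1

Row 0: (0,1)@ 2/2 · (0,2)@ 3/3 · (0,3)@ 3/3 · (0,4)@ 3/3 · (0,5)@ 2/2 · (0,6)@ 2/2
Row 1: (1,0)@ 1/1 · (1,1)@ 4/4 · (1,2)@ 4/4 · (1,3)@ 3/4 · (1,4)@ 3/3 · (1,6)@ 2/2
Row 2: (2,1)@ 3/3 · (2,2)@ 3/4 · (2,3)% 1/4 · (2,4)@ 1/3 · (2,6)@ 2/2
Row 3: (3,0)@ 1/1 · (3,1)@ 4/4 · (3,2)@ 3/4 · (3,3)% 2/3 · (3,4)% 2/3 · (3,6)@ 2/2
Row 4: (4,1)@ 3/3 · (4,2)@ 2/2 · (4,4)% 1/2 · (4,6)@ 1/2
Row 5: (5,1)@ 1/1 · (5,3)@ 2/2 · (5,4)@ 3/4 · (5,5)@ 1/2 · (5,6)% 0/3
Row 6: (6,2)@ 1/1 · (6,3)@ 3/3 · (6,4)@ 2/2 · (6,6)@ 0/1
The smallest same-type fraction is 0/3 at (5,6), which reduces to 0/1. Any threshold above that leaves this agent unsatisfied.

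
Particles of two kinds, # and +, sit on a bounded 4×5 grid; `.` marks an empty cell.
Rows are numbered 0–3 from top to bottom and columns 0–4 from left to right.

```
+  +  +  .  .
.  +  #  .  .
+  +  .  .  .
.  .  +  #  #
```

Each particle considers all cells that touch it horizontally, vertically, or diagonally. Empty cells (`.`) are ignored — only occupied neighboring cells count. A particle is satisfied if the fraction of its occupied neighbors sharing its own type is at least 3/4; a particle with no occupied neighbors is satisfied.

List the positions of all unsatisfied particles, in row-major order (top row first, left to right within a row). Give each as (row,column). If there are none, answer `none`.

(0,2), (1,2), (3,2), (3,3)

Row 0: (0,0)+ 2/2 ✓ · (0,1)+ 3/4 ✓ · (0,2)+ 2/3 ✗
Row 1: (1,1)+ 5/6 ✓ · (1,2)# 0/4 ✗
Row 2: (2,0)+ 2/2 ✓ · (2,1)+ 3/4 ✓
Row 3: (3,2)+ 1/2 ✗ · (3,3)# 1/2 ✗ · (3,4)# 1/1 ✓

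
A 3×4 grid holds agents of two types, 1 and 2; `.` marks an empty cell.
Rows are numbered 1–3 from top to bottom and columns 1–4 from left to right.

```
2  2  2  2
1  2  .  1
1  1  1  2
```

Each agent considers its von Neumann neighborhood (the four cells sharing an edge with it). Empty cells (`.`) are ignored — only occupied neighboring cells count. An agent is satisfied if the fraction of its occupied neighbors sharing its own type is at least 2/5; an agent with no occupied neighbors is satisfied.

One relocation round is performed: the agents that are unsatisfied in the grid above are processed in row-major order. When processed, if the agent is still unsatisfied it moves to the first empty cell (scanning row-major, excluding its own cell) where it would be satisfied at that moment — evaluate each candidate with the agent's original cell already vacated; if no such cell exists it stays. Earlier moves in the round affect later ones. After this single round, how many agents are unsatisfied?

Initially unsatisfied (in order): (2,1), (2,2), (2,4), (3,4).
  (2,1) → (2,3).
  (2,2) → (2,1).
  (2,4) → (2,2).
  (3,4) → (2,4).
Resulting grid:
2 2 2 2
2 1 1 2
1 1 1 .
Unsatisfied now: (2,1).

1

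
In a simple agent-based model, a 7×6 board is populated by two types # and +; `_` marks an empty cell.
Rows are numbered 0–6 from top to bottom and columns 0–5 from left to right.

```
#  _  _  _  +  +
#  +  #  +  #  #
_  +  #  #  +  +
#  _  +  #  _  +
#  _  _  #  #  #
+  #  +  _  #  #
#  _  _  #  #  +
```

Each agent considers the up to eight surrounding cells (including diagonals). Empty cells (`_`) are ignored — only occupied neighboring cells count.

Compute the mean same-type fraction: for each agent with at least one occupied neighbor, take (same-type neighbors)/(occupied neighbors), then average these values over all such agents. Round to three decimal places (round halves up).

0.456

Row 0: (0,0)# 1/2 · (0,4)+ 2/4 · (0,5)+ 1/3
Row 1: (1,0)# 1/3 · (1,1)+ 1/5 · (1,2)# 2/5 · (1,3)+ 2/6 · (1,4)# 2/7 · (1,5)# 1/5
Row 2: (2,1)+ 2/6 · (2,2)# 3/7 · (2,3)# 4/7 · (2,4)+ 3/7 · (2,5)+ 2/4
Row 3: (3,0)# 1/2 · (3,2)+ 1/5 · (3,3)# 4/6 · (3,5)+ 2/4
Row 4: (4,0)# 2/3 · (4,3)# 3/5 · (4,4)# 5/6 · (4,5)# 3/4
Row 5: (5,0)+ 0/3 · (5,1)# 2/4 · (5,2)+ 0/3 · (5,4)# 6/7 · (5,5)# 4/5
Row 6: (6,0)# 1/2 · (6,3)# 2/3 · (6,4)# 3/4 · (6,5)+ 0/3
Sum over 31 agents: 1/2 + 2/4 + 1/3 + 1/3 + 1/5 + 2/5 + 2/6 + 2/7 + 1/5 + 2/6 + 3/7 + 4/7 + 3/7 + 2/4 + 1/2 + 1/5 + 4/6 + 2/4 + 2/3 + 3/5 + 5/6 + 3/4 + 0/3 + 2/4 + 0/3 + 6/7 + 4/5 + 1/2 + 2/3 + 3/4 + 0/3 = 2969/210; mean = 2969/210 ÷ 31 = 2969/6510 = 0.456067… → 0.456.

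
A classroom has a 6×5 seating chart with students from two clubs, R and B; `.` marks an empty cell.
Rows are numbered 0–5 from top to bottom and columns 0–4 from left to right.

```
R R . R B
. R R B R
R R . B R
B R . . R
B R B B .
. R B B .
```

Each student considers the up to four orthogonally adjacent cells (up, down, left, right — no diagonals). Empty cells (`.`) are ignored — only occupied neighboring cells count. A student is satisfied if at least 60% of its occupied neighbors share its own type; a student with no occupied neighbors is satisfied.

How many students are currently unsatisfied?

11

(0,0)R 1/1 satisfied
(0,1)R 2/2 satisfied
(0,3)R 0/2 not
(0,4)B 0/2 not
(1,1)R 3/3 satisfied
(1,2)R 1/2 not
(1,3)B 1/4 not
(1,4)R 1/3 not
(2,0)R 1/2 not
(2,1)R 3/3 satisfied
(2,3)B 1/2 not
(2,4)R 2/3 satisfied
(3,0)B 1/3 not
(3,1)R 2/3 satisfied
(3,4)R 1/1 satisfied
(4,0)B 1/2 not
(4,1)R 2/4 not
(4,2)B 2/3 satisfied
(4,3)B 2/2 satisfied
(5,1)R 1/2 not
(5,2)B 2/3 satisfied
(5,3)B 2/2 satisfied
Unsatisfied: (0,3), (0,4), (1,2), (1,3), (1,4), (2,0), (2,3), (3,0), (4,0), (4,1), (5,1) — 11 in total.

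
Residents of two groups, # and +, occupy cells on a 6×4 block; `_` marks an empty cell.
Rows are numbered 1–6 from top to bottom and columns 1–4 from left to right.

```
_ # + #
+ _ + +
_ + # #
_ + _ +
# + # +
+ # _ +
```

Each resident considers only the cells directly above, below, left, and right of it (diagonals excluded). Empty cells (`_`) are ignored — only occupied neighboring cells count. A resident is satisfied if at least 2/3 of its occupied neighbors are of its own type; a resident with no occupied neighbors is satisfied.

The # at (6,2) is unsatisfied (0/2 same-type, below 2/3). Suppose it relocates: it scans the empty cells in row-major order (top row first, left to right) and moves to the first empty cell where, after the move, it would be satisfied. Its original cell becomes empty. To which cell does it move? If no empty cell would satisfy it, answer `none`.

none

Vacating (6,2). Empty cells in order:
  (1,1): 1/2 same-type → still unsatisfied.
  (2,2): 1/4 same-type → still unsatisfied.
  (3,1): 0/2 same-type → still unsatisfied.
  (4,1): 1/2 same-type → still unsatisfied.
  (4,3): 2/4 same-type → still unsatisfied.
  (6,3): 1/2 same-type → still unsatisfied.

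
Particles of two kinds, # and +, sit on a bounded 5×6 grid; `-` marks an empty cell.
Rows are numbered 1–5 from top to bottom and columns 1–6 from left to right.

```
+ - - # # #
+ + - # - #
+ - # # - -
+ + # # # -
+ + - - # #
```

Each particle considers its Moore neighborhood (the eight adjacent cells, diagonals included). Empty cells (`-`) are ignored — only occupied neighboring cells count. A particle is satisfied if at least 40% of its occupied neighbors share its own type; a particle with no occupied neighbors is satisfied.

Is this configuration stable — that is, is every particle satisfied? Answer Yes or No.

Row 1: (1,1)+ 2/2 satisfied · (1,4)# 2/2 satisfied · (1,5)# 4/4 satisfied · (1,6)# 2/2 satisfied
Row 2: (2,1)+ 3/3 satisfied · (2,2)+ 3/4 satisfied · (2,4)# 4/4 satisfied · (2,6)# 2/2 satisfied
Row 3: (3,1)+ 4/4 satisfied · (3,3)# 4/6 satisfied · (3,4)# 5/5 satisfied
Row 4: (4,1)+ 4/4 satisfied · (4,2)+ 4/6 satisfied · (4,3)# 3/5 satisfied · (4,4)# 5/5 satisfied · (4,5)# 4/4 satisfied
Row 5: (5,1)+ 3/3 satisfied · (5,2)+ 3/4 satisfied · (5,5)# 3/3 satisfied · (5,6)# 2/2 satisfied
All meet the threshold, so the configuration is stable.

Yes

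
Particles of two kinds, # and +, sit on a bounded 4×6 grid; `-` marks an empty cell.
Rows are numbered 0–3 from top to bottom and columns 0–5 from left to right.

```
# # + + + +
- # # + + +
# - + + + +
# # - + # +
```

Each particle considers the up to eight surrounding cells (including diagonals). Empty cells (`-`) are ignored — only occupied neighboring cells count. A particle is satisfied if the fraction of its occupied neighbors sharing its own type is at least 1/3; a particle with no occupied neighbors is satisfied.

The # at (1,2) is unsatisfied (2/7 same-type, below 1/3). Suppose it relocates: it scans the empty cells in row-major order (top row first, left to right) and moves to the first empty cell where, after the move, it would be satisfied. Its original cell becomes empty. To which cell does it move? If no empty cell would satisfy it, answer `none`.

Vacating (1,2). Empty cells in order:
  (1,0): 4/4 same-type → satisfied — stop here.

(1,0)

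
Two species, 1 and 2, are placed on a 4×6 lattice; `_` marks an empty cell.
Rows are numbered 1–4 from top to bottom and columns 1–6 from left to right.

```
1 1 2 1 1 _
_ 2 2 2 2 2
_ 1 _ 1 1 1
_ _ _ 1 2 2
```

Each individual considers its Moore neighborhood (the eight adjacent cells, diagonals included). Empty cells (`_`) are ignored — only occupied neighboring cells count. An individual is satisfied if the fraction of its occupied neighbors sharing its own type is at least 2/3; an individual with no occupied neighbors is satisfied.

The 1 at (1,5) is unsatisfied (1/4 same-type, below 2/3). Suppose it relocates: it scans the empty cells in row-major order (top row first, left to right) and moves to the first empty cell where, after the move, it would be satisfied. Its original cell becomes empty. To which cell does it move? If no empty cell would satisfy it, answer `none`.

Vacating (1,5). Empty cells in order:
  (1,6): 0/2 same-type → still unsatisfied.
  (2,1): 3/4 same-type → satisfied — stop here.

(2,1)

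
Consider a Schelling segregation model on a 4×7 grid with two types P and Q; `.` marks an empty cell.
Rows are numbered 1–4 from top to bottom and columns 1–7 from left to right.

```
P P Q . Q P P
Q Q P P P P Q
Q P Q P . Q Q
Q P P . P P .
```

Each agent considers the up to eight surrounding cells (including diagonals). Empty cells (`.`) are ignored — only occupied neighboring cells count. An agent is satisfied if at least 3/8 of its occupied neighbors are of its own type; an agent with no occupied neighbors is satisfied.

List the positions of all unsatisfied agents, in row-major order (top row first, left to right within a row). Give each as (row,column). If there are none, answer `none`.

(1,1)P 1/3 unhappy
(1,2)P 2/5 ok
(1,3)Q 1/4 unhappy
(1,5)Q 0/4 unhappy
(1,6)P 3/5 ok
(1,7)P 2/3 ok
(2,1)Q 2/5 ok
(2,2)Q 4/8 ok
(2,3)P 4/7 ok
(2,4)P 3/6 ok
(2,5)P 4/6 ok
(2,6)P 3/7 ok
(2,7)Q 2/5 ok
(3,1)Q 3/5 ok
(3,2)P 3/8 ok
(3,3)Q 1/7 unhappy
(3,4)P 5/6 ok
(3,6)Q 2/6 unhappy
(3,7)Q 2/4 ok
(4,1)Q 1/3 unhappy
(4,2)P 2/5 ok
(4,3)P 3/4 ok
(4,5)P 2/3 ok
(4,6)P 1/3 unhappy

(1,1), (1,3), (1,5), (3,3), (3,6), (4,1), (4,6)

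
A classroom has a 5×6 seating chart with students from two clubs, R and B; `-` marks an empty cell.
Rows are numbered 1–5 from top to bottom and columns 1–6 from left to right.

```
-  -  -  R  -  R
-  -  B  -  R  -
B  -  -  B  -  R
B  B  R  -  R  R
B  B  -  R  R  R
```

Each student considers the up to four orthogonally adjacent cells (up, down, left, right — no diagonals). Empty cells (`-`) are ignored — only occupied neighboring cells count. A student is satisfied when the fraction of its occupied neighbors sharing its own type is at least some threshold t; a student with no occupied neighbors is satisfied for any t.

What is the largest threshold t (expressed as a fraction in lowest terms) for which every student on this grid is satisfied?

0/1

(1,4)R — no occupied neighbors
(1,6)R — no occupied neighbors
(2,3)B — no occupied neighbors
(2,5)R — no occupied neighbors
(3,1)B 1/1
(3,4)B — no occupied neighbors
(3,6)R 1/1
(4,1)B 3/3
(4,2)B 2/3
(4,3)R 0/1
(4,5)R 2/2
(4,6)R 3/3
(5,1)B 2/2
(5,2)B 2/2
(5,4)R 1/1
(5,5)R 3/3
(5,6)R 2/2
The smallest same-type fraction is 0/1 at (4,3), which reduces to 0/1. Any threshold above that leaves this student unsatisfied.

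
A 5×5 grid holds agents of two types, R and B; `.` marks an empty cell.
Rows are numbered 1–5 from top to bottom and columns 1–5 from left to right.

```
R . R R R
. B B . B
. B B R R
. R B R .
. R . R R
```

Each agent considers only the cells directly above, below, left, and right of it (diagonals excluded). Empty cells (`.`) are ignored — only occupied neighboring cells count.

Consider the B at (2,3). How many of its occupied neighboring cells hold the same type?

Occupied neighbors of (2,3): (1,3)=R, (3,3)=B, (2,2)=B.
Same type (B): 2 of 3.

2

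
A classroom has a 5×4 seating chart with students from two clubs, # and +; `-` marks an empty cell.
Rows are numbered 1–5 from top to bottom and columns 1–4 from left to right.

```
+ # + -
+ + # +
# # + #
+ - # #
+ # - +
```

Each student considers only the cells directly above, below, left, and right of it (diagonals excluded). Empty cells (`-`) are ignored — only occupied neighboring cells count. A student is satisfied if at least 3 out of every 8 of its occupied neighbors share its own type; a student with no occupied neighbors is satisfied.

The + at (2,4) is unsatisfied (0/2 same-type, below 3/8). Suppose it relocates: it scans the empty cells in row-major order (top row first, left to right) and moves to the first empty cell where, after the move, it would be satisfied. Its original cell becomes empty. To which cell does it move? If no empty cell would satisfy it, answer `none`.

(1,4)

Vacating (2,4). Empty cells in order:
  (1,4): 1/1 same-type → satisfied — stop here.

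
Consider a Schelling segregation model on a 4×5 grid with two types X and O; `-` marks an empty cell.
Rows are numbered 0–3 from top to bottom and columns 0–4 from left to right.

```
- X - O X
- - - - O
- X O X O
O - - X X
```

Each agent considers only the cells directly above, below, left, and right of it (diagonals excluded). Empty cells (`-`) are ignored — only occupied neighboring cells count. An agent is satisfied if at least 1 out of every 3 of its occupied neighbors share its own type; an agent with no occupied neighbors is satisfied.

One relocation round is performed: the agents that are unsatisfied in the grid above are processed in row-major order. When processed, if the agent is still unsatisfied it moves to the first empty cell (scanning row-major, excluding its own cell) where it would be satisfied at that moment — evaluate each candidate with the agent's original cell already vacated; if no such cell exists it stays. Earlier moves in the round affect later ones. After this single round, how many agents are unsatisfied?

Initially unsatisfied (in order): (0,3), (0,4), (2,1), (2,2).
  (0,3) → (1,0).
  (0,4) → (0,0).
  (2,1) → (0,2).
  (2,2) → (0,4).
Resulting grid:
X X X - O
O - - - O
- - - X O
O - - X X
Unsatisfied now: (1,0).

1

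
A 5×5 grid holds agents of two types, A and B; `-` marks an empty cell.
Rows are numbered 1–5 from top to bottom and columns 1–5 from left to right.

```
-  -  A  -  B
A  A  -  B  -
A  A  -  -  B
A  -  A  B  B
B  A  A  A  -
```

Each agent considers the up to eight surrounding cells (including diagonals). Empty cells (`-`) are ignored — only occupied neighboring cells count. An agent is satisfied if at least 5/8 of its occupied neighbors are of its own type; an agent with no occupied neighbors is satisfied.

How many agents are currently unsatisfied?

4

(1,3)A 1/2 unhappy
(1,5)B 1/1 ok
(2,1)A 3/3 ok
(2,2)A 4/4 ok
(2,4)B 2/3 ok
(3,1)A 4/4 ok
(3,2)A 5/5 ok
(3,5)B 3/3 ok
(4,1)A 3/4 ok
(4,3)A 4/5 ok
(4,4)B 2/5 unhappy
(4,5)B 2/3 ok
(5,1)B 0/2 unhappy
(5,2)A 3/4 ok
(5,3)A 3/4 ok
(5,4)A 2/4 unhappy
Unsatisfied: (1,3), (4,4), (5,1), (5,4) — 4 in total.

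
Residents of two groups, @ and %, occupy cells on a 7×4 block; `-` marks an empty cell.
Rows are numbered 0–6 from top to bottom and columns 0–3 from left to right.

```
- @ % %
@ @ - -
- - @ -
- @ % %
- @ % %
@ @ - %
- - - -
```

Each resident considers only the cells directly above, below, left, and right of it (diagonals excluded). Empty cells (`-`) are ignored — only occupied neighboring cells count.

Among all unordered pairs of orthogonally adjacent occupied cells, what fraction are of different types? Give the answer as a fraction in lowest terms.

4/15

Scan each occupied cell's neighbors to the right and below so each pair is counted once.
Row 0: @(0,1)–%(0,2)≠ @(0,1)–@(1,1)= %(0,2)–%(0,3)=  → 1/3 unlike.
Row 1: @(1,0)–@(1,1)=  → 0/1 unlike.
Row 2: @(2,2)–%(3,2)≠  → 1/1 unlike.
Row 3: @(3,1)–%(3,2)≠ @(3,1)–@(4,1)= %(3,2)–%(3,3)= %(3,2)–%(4,2)= %(3,3)–%(4,3)=  → 1/5 unlike.
Row 4: @(4,1)–%(4,2)≠ @(4,1)–@(5,1)= %(4,2)–%(4,3)= %(4,3)–%(5,3)=  → 1/4 unlike.
Row 5: @(5,0)–@(5,1)=  → 0/1 unlike.
Total adjacent occupied pairs: 15; unlike-type pairs: 4.
4/15 is already in lowest terms.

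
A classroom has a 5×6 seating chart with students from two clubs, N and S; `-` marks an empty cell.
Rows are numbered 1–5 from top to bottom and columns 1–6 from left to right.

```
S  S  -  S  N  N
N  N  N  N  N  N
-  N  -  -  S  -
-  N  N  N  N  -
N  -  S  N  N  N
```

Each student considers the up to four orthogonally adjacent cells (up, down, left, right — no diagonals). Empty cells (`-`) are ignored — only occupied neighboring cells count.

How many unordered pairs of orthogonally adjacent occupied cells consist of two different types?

8

Scan each occupied cell's neighbors to the right and below so each pair is counted once.
Row 1: S(1,1)–S(1,2)= S(1,1)–N(2,1)≠ S(1,2)–N(2,2)≠ S(1,4)–N(1,5)≠ S(1,4)–N(2,4)≠ N(1,5)–N(1,6)= N(1,5)–N(2,5)= N(1,6)–N(2,6)=  → 4/8 unlike.
Row 2: N(2,1)–N(2,2)= N(2,2)–N(2,3)= N(2,2)–N(3,2)= N(2,3)–N(2,4)= N(2,4)–N(2,5)= N(2,5)–N(2,6)= N(2,5)–S(3,5)≠  → 1/7 unlike.
Row 3: N(3,2)–N(4,2)= S(3,5)–N(4,5)≠  → 1/2 unlike.
Row 4: N(4,2)–N(4,3)= N(4,3)–N(4,4)= N(4,3)–S(5,3)≠ N(4,4)–N(4,5)= N(4,4)–N(5,4)= N(4,5)–N(5,5)=  → 1/6 unlike.
Row 5: S(5,3)–N(5,4)≠ N(5,4)–N(5,5)= N(5,5)–N(5,6)=  → 1/3 unlike.
Total adjacent occupied pairs: 26; unlike-type pairs: 8.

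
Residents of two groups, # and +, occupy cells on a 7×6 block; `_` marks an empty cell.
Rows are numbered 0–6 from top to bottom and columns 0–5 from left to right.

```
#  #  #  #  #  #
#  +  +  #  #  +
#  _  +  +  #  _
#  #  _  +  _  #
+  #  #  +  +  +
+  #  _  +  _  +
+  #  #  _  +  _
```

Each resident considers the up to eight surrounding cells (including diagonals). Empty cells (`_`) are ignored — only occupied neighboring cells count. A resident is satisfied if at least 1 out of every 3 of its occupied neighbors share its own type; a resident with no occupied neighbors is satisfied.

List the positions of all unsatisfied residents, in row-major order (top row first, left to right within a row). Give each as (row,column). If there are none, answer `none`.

(1,1), (1,5), (4,0)

(0,0)# 2/3 ok
(0,1)# 3/5 ok
(0,2)# 3/5 ok
(0,3)# 4/5 ok
(0,4)# 4/5 ok
(0,5)# 2/3 ok
(1,0)# 3/4 ok
(1,1)+ 2/7 unhappy
(1,2)+ 3/7 ok
(1,3)# 5/8 ok
(1,4)# 5/7 ok
(1,5)+ 0/4 unhappy
(2,0)# 3/4 ok
(2,2)+ 4/6 ok
(2,3)+ 3/6 ok
(2,4)# 3/6 ok
(3,0)# 3/4 ok
(3,1)# 4/6 ok
(3,3)+ 4/6 ok
(3,5)# 1/3 ok
(4,0)+ 1/5 unhappy
(4,1)# 4/6 ok
(4,2)# 3/6 ok
(4,3)+ 3/4 ok
(4,4)+ 5/6 ok
(4,5)+ 2/3 ok
(5,0)+ 2/5 ok
(5,1)# 4/7 ok
(5,3)+ 3/5 ok
(5,5)+ 3/3 ok
(6,0)+ 1/3 ok
(6,1)# 2/4 ok
(6,2)# 2/3 ok
(6,4)+ 2/2 ok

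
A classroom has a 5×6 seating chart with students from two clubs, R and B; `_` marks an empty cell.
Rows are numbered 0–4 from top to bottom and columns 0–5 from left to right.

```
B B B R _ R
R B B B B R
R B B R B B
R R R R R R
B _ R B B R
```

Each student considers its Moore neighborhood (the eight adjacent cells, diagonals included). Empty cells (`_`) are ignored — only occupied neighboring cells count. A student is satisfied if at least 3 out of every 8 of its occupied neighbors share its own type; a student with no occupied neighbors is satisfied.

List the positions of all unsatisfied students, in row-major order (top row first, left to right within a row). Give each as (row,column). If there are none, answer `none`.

Row 0: (0,0)B 2/3 ok · (0,1)B 4/5 ok · (0,2)B 4/5 ok · (0,3)R 0/4 unhappy · (0,5)R 1/2 ok
Row 1: (1,0)R 1/5 unhappy · (1,1)B 6/8 ok · (1,2)B 6/8 ok · (1,3)B 5/7 ok · (1,4)B 3/7 ok · (1,5)R 1/4 unhappy
Row 2: (2,0)R 3/5 ok · (2,1)B 3/8 ok · (2,2)B 4/8 ok · (2,3)R 3/8 ok · (2,4)B 3/8 ok · (2,5)B 2/5 ok
Row 3: (3,0)R 2/4 ok · (3,1)R 4/7 ok · (3,2)R 4/7 ok · (3,3)R 4/8 ok · (3,4)R 4/8 ok · (3,5)R 2/5 ok
Row 4: (4,0)B 0/2 unhappy · (4,2)R 3/4 ok · (4,3)B 1/5 unhappy · (4,4)B 1/5 unhappy · (4,5)R 2/3 ok

(0,3), (1,0), (1,5), (4,0), (4,3), (4,4)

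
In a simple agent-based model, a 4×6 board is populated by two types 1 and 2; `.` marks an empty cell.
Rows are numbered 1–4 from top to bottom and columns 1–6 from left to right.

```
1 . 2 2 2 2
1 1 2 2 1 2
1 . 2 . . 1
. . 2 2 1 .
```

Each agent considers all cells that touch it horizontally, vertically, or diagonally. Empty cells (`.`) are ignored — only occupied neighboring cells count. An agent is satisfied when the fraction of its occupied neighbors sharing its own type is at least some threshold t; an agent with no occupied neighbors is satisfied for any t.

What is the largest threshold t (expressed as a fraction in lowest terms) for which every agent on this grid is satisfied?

1/6

Row 1: (1,1)1 2/2 · (1,3)2 3/4 · (1,4)2 4/5 · (1,5)2 4/5 · (1,6)2 2/3
Row 2: (2,1)1 3/3 · (2,2)1 3/6 · (2,3)2 4/5 · (2,4)2 5/6 · (2,5)1 1/6 · (2,6)2 2/4
Row 3: (3,1)1 2/2 · (3,3)2 4/5 · (3,6)1 2/3
Row 4: (4,3)2 2/2 · (4,4)2 2/3 · (4,5)1 1/2
The smallest same-type fraction is 1/6 at (2,5), which reduces to 1/6. Any threshold above that leaves this agent unsatisfied.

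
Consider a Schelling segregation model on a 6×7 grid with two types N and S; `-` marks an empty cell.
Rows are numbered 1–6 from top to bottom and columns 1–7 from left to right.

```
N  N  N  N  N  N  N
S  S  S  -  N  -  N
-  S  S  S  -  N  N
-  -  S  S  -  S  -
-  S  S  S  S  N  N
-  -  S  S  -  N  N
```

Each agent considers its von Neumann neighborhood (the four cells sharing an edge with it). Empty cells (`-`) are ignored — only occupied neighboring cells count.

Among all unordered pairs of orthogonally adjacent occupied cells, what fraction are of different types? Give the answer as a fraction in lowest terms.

Scan each occupied cell's neighbors to the right and below so each pair is counted once.
Row 1: N(1,1)–N(1,2)= N(1,1)–S(2,1)≠ N(1,2)–N(1,3)= N(1,2)–S(2,2)≠ N(1,3)–N(1,4)= N(1,3)–S(2,3)≠ N(1,4)–N(1,5)= N(1,5)–N(1,6)= N(1,5)–N(2,5)= N(1,6)–N(1,7)= N(1,7)–N(2,7)=  → 3/11 unlike.
Row 2: S(2,1)–S(2,2)= S(2,2)–S(2,3)= S(2,2)–S(3,2)= S(2,3)–S(3,3)= N(2,7)–N(3,7)=  → 0/5 unlike.
Row 3: S(3,2)–S(3,3)= S(3,3)–S(3,4)= S(3,3)–S(4,3)= S(3,4)–S(4,4)= N(3,6)–N(3,7)= N(3,6)–S(4,6)≠  → 1/6 unlike.
Row 4: S(4,3)–S(4,4)= S(4,3)–S(5,3)= S(4,4)–S(5,4)= S(4,6)–N(5,6)≠  → 1/4 unlike.
Row 5: S(5,2)–S(5,3)= S(5,3)–S(5,4)= S(5,3)–S(6,3)= S(5,4)–S(5,5)= S(5,4)–S(6,4)= S(5,5)–N(5,6)≠ N(5,6)–N(5,7)= N(5,6)–N(6,6)= N(5,7)–N(6,7)=  → 1/9 unlike.
Row 6: S(6,3)–S(6,4)= N(6,6)–N(6,7)=  → 0/2 unlike.
Total adjacent occupied pairs: 37; unlike-type pairs: 6.
6/37 is already in lowest terms.

6/37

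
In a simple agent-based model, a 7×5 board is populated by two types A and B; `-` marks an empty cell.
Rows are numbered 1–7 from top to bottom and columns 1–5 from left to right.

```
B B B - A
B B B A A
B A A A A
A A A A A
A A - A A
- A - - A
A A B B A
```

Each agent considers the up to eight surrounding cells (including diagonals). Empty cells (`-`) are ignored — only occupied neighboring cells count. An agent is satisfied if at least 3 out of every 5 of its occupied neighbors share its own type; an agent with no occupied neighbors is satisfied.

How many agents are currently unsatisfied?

6

Row 1: (1,1)B 3/3 satisfied · (1,2)B 5/5 satisfied · (1,3)B 3/4 satisfied · (1,5)A 2/2 satisfied
Row 2: (2,1)B 4/5 satisfied · (2,2)B 6/8 satisfied · (2,3)B 3/7 not · (2,4)A 5/7 satisfied · (2,5)A 4/4 satisfied
Row 3: (3,1)B 2/5 not · (3,2)A 4/8 not · (3,3)A 6/8 satisfied · (3,4)A 7/8 satisfied · (3,5)A 5/5 satisfied
Row 4: (4,1)A 4/5 satisfied · (4,2)A 6/7 satisfied · (4,3)A 7/7 satisfied · (4,4)A 7/7 satisfied · (4,5)A 5/5 satisfied
Row 5: (5,1)A 4/4 satisfied · (5,2)A 5/5 satisfied · (5,4)A 5/5 satisfied · (5,5)A 4/4 satisfied
Row 6: (6,2)A 4/5 satisfied · (6,5)A 3/4 satisfied
Row 7: (7,1)A 2/2 satisfied · (7,2)A 2/3 satisfied · (7,3)B 1/3 not · (7,4)B 1/3 not · (7,5)A 1/2 not
Unsatisfied: (2,3), (3,1), (3,2), (7,3), (7,4), (7,5) — 6 in total.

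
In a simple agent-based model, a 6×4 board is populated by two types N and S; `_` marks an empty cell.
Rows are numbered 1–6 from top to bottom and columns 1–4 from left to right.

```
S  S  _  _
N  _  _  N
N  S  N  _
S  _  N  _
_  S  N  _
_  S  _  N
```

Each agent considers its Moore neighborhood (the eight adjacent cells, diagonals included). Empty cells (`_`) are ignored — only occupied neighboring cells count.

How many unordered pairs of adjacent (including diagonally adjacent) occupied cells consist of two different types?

Scan each occupied cell's neighbors to the right and below (and the two forward diagonals) so each pair is counted once.
From row 1: 2 unlike of 3 pairs (running 2/3).
From row 2: 1 unlike of 3 pairs (running 3/6).
From row 3: 4 unlike of 6 pairs (running 7/12).
From row 4: 1 unlike of 3 pairs (running 8/15).
From row 5: 2 unlike of 4 pairs (running 10/19).
Total adjacent occupied pairs: 19; unlike-type pairs: 10.

10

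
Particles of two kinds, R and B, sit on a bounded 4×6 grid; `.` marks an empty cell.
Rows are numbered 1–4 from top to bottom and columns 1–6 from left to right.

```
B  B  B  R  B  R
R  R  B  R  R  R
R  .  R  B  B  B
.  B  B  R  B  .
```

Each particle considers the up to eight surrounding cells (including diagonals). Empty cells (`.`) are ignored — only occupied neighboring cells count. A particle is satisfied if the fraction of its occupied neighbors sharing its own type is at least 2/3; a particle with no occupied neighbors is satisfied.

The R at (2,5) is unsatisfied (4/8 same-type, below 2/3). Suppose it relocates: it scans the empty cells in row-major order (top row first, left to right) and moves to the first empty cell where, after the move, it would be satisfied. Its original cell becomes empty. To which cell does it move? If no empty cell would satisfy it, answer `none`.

Vacating (2,5). Empty cells in order:
  (3,2): 4/7 same-type → still unsatisfied.
  (4,1): 1/2 same-type → still unsatisfied.
  (4,6): 0/3 same-type → still unsatisfied.

none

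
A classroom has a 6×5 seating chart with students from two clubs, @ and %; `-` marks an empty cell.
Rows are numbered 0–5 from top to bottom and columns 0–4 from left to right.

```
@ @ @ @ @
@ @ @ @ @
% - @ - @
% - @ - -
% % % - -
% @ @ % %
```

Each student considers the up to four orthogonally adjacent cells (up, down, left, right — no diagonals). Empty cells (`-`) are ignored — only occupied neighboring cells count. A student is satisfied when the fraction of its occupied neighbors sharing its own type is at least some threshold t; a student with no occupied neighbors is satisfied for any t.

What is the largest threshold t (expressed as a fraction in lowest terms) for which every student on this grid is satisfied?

(0,0)@ 2/2
(0,1)@ 3/3
(0,2)@ 3/3
(0,3)@ 3/3
(0,4)@ 2/2
(1,0)@ 2/3
(1,1)@ 3/3
(1,2)@ 4/4
(1,3)@ 3/3
(1,4)@ 3/3
(2,0)% 1/2
(2,2)@ 2/2
(2,4)@ 1/1
(3,0)% 2/2
(3,2)@ 1/2
(4,0)% 3/3
(4,1)% 2/3
(4,2)% 1/3
(5,0)% 1/2
(5,1)@ 1/3
(5,2)@ 1/3
(5,3)% 1/2
(5,4)% 1/1
The smallest same-type fraction is 1/3 at (4,2), which reduces to 1/3. Any threshold above that leaves this student unsatisfied.

1/3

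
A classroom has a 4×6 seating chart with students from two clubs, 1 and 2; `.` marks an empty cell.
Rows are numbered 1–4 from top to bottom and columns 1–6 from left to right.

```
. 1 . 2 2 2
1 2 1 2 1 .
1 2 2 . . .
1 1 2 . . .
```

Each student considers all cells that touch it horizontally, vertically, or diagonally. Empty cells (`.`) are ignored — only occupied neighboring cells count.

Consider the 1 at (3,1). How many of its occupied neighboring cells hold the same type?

3

Occupied neighbors of (3,1): (2,1)=1, (2,2)=2, (3,2)=2, (4,1)=1, (4,2)=1.
Same type (1): 3 of 5.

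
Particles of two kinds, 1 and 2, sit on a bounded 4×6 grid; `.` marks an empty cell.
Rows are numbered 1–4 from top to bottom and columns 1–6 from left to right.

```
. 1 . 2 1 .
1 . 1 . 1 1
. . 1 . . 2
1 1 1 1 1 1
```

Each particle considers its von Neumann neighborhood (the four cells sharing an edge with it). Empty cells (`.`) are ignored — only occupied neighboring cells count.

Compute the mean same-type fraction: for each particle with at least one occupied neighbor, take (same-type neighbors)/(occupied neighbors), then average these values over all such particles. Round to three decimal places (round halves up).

Row 1: (1,2)1 — no occupied neighbors · (1,4)2 0/1 · (1,5)1 1/2
Row 2: (2,1)1 — no occupied neighbors · (2,3)1 1/1 · (2,5)1 2/2 · (2,6)1 1/2
Row 3: (3,3)1 2/2 · (3,6)2 0/2
Row 4: (4,1)1 1/1 · (4,2)1 2/2 · (4,3)1 3/3 · (4,4)1 2/2 · (4,5)1 2/2 · (4,6)1 1/2
Sum over 13 particles: 0/1 + 1/2 + 1/1 + 2/2 + 1/2 + 2/2 + 0/2 + 1/1 + 2/2 + 3/3 + 2/2 + 2/2 + 1/2 = 19/2; mean = 19/2 ÷ 13 = 19/26 = 0.730769… → 0.731.

0.731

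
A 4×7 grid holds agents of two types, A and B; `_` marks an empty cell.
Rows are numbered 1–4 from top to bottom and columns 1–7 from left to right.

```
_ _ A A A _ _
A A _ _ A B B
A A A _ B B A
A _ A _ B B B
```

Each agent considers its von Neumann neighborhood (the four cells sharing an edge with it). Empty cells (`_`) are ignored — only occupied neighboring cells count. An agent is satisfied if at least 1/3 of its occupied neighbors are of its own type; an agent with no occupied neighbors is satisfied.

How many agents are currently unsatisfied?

1

(1,3)A 1/1 ✓
(1,4)A 2/2 ✓
(1,5)A 2/2 ✓
(2,1)A 2/2 ✓
(2,2)A 2/2 ✓
(2,5)A 1/3 ✓
(2,6)B 2/3 ✓
(2,7)B 1/2 ✓
(3,1)A 3/3 ✓
(3,2)A 3/3 ✓
(3,3)A 2/2 ✓
(3,5)B 2/3 ✓
(3,6)B 3/4 ✓
(3,7)A 0/3 ✗
(4,1)A 1/1 ✓
(4,3)A 1/1 ✓
(4,5)B 2/2 ✓
(4,6)B 3/3 ✓
(4,7)B 1/2 ✓
Unsatisfied: (3,7) — 1 in total.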